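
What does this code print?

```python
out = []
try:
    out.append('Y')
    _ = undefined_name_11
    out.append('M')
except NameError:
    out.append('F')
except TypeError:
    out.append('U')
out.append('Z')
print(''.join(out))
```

Execution trace: 'Y' (try body) → 'F' (except NameError) → 'Z' (after the try/except). Output: YFZ

Answer: YFZ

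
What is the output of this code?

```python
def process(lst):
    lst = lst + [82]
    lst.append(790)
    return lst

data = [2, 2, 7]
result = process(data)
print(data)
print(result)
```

Key concept: rebinding parameter vs mutation.
Step by step:
`data = [2, 2, 7]` → data = [2, 2, 7]
`result = process(data)` → result = [2, 2, 7, 82, 790]
`print(data)` → prints [2, 2, 7]
`print(result)` → prints [2, 2, 7, 82, 790]

Answer:
[2, 2, 7]
[2, 2, 7, 82, 790]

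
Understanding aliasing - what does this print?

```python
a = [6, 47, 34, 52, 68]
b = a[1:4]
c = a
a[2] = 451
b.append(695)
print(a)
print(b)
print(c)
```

Key concept: slice vs alias.
Step by step:
`a = [6, 47, 34, 52, 68]` → a = [6, 47, 34, 52, 68]
`b = a[1:4]` → b = [47, 34, 52]
`c = a` → c = [6, 47, 34, 52, 68] (same object as a)
`a[2] = 451` → a = [6, 47, 451, 52, 68] (same object as c); c = [6, 47, 451, 52, 68] (same object as a)
`b.append(695)` → b = [47, 34, 52, 695]
`print(a)` → prints [6, 47, 451, 52, 68]
`print(b)` → prints [47, 34, 52, 695]
`print(c)` → prints [6, 47, 451, 52, 68]

Answer:
[6, 47, 451, 52, 68]
[47, 34, 52, 695]
[6, 47, 451, 52, 68]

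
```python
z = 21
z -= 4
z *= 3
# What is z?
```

Trace:
`z = 21` → z = 21
`z -= 4` → z = 17
`z *= 3` → z = 51
So z = 51

Answer: 51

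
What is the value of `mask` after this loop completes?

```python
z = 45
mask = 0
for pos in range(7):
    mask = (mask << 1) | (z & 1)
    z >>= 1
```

Reverse lowest 7 bits of 45
`mask` takes the values: 0 → 1 → 2 → 5 → 11 → 22 → 45 → 90

Answer: 90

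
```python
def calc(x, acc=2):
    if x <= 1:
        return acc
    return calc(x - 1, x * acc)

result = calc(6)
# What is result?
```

Accumulator trace (n, acc): (6, 2) -> (5, 12) -> (4, 60) -> (3, 240) -> (2, 720) -> (1, 1440) -> return 1440

Answer: 1440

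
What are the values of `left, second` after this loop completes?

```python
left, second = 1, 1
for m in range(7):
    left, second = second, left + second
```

Fibonacci: after 7 iterations
`left, second` takes the values: (1, 1) → (1, 2) → (2, 3) → (3, 5) → (5, 8) → (8, 13) → (13, 21) → (21, 34)

Answer: 21, 34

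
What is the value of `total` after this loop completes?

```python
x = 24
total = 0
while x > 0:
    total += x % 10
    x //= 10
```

Sum digits of 24
`total` takes the values: 0 → 4 → 6

Answer: 6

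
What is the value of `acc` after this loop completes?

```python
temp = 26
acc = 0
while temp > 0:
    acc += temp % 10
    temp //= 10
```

Sum digits of 26
`acc` takes the values: 0 → 6 → 8

Answer: 8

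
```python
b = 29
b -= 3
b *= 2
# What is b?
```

Trace:
`b = 29` → b = 29
`b -= 3` → b = 26
`b *= 2` → b = 52
So b = 52

Answer: 52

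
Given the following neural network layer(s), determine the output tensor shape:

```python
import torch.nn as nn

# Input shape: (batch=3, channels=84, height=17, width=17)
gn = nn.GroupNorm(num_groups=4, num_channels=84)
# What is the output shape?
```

Input: (3, 84, 17, 17) -> Output: (3, 84, 17, 17)

Answer: (3, 84, 17, 17)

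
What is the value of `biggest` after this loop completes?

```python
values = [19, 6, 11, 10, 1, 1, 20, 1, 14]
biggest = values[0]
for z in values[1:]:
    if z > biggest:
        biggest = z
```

Maximum of [19, 6, 11, 10, 1, 1, 20, 1, 14]
`biggest` takes the values: 19 → 20

Answer: 20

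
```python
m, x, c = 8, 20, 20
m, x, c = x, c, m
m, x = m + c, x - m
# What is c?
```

Trace:
`m, x, c = 8, 20, 20` → m = 8; x = 20; c = 20
`m, x, c = x, c, m` → m = 20; x = 20; c = 8
`m, x = m + c, x - m` → m = 28; x = 0
So c = 8

Answer: 8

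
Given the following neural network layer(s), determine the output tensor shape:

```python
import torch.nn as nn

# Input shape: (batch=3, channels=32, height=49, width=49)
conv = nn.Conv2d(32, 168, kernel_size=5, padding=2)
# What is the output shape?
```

Input: (3, 32, 49, 49) -> Output: (3, 168, 49, 49)

Answer: (3, 168, 49, 49)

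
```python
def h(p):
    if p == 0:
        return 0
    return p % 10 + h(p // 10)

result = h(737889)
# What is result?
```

Sum of digits of 737889: 9 + 8 + 8 + 7 + 3 + 7 = 42

Answer: 42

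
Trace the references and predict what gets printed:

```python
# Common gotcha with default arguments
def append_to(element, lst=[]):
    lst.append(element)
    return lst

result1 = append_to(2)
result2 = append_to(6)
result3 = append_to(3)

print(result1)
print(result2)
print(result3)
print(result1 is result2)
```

Key concept: mutable default argument gotcha.
Step by step:
`result1 = append_to(2)` → result1 = [2]
`result2 = append_to(6)` → result1 = [2, 6] (same object as result2); result2 = [2, 6] (same object as result1)
`result3 = append_to(3)` → result1 = [2, 6, 3] (same object as result2, result3); result2 = [2, 6, 3] (same object as result1, result3); result3 = [2, 6, 3] (same object as result1, result2)
`print(result1)` → prints [2, 6, 3]
`print(result2)` → prints [2, 6, 3]
`print(result3)` → prints [2, 6, 3]
`print(result1 is result2)` → prints True

Answer:
[2, 6, 3]
[2, 6, 3]
[2, 6, 3]
True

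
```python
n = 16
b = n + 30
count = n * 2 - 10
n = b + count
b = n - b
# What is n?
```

Trace:
`n = 16` → n = 16
`b = n + 30` → b = 46
`count = n * 2 - 10` → count = 22
`n = b + count` → n = 68
`b = n - b` → b = 22
So n = 68

Answer: 68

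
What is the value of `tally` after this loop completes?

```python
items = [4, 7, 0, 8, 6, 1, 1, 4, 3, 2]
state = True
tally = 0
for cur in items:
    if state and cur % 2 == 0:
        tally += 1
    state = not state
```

Count even values at even positions
`tally` takes the values: 0 → 1 → 2 → 3

Answer: 3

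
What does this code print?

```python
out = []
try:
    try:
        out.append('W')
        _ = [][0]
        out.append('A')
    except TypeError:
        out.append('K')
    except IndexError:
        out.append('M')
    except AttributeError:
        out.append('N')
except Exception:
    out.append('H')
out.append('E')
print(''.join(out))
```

Execution trace: 'W' (inner try body) → 'M' (inner except IndexError) → 'E' (after the try/except). Output: WME

Answer: WME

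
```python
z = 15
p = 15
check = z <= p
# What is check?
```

Trace:
`z = 15` → z = 15
`p = 15` → p = 15
`check = z <= p` → check = True
So check = True

Answer: True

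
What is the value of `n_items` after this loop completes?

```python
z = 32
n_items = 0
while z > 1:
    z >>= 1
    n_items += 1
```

Count right shifts until 1
`n_items` takes the values: 0 → 1 → 2 → 3 → 4 → 5

Answer: 5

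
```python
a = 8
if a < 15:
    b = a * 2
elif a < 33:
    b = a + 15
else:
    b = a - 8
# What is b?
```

Trace:
`a = 8` → a = 8
`if a < 15: ...` → a < 15 is True → b = 16
So b = 16

Answer: 16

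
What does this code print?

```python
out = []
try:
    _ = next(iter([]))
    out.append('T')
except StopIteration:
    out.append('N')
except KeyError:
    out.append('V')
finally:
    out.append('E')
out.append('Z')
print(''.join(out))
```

Execution trace: 'N' (except StopIteration) → 'E' (finally) → 'Z' (after the try/except). Output: NEZ

Answer: NEZ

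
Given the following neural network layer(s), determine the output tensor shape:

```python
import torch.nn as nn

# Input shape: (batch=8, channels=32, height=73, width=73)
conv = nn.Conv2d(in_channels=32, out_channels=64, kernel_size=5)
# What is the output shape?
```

Input: (8, 32, 73, 73) -> Output: (8, 64, 69, 69)

Answer: (8, 64, 69, 69)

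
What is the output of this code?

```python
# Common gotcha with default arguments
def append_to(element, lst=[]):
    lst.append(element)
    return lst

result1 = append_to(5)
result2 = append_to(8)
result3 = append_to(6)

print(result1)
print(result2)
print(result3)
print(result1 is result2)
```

Key concept: mutable default argument gotcha.
Step by step:
`result1 = append_to(5)` → result1 = [5]
`result2 = append_to(8)` → result1 = [5, 8] (same object as result2); result2 = [5, 8] (same object as result1)
`result3 = append_to(6)` → result1 = [5, 8, 6] (same object as result2, result3); result2 = [5, 8, 6] (same object as result1, result3); result3 = [5, 8, 6] (same object as result1, result2)
`print(result1)` → prints [5, 8, 6]
`print(result2)` → prints [5, 8, 6]
`print(result3)` → prints [5, 8, 6]
`print(result1 is result2)` → prints True

Answer:
[5, 8, 6]
[5, 8, 6]
[5, 8, 6]
True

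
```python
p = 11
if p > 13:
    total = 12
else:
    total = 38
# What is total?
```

Trace:
`p = 11` → p = 11
`if p > 13: ...` → p > 13 is False, take else branch → total = 38
So total = 38

Answer: 38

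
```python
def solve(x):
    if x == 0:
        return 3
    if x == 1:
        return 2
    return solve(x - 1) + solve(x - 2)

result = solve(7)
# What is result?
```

Build up from base cases: solve(0)=3, solve(1)=2, solve(2)=5, solve(3)=7, solve(4)=12, solve(5)=19, solve(6)=31, ..., solve(7)=50

Answer: 50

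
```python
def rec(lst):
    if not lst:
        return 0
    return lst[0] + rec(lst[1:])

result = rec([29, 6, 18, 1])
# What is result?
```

29 + 6 + 18 + 1 + 0 = 54

Answer: 54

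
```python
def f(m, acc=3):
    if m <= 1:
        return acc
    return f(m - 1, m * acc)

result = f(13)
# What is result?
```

Accumulator trace (n, acc): (13, 3) -> (12, 39) -> (11, 468) -> (10, 5148) -> (9, 51480) -> (8, 463320) -> (7, 3706560) -> (6, 25945920) -> (5, 155675520) -> (4, 778377600) -> (3, 3113510400) -> (2, 9340531200) -> (1, 18681062400) -> return 18681062400

Answer: 18681062400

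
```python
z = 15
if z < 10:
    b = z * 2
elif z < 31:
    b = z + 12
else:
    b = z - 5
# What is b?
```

Trace:
`z = 15` → z = 15
`if z < 10: ...` → z < 10 is False, z < 31 is True → b = 27
So b = 27

Answer: 27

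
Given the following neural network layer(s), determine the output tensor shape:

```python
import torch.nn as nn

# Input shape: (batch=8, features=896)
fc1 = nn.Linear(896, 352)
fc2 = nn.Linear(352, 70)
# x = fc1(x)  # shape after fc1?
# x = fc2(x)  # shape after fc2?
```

Input: (8, 896) -> after fc1: (8, 352) -> Output: (8, 70)

Answer: (8, 70)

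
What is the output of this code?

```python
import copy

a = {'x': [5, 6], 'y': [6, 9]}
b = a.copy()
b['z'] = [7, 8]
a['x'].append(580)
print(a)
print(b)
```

Key concept: shallow copy of dict with mutable values.
Step by step:
`a = {'x': [5, 6], 'y': [6, 9]}` → a = {'x': [5, 6], 'y': [6, 9]}
`b = a.copy()` → b = {'x': [5, 6], 'y': [6, 9]}
`b['z'] = [7, 8]` → b = {'x': [5, 6], 'y': [6, 9], 'z': [7, 8]}
`a['x'].append(580)` → a = {'x': [5, 6, 580], 'y': [6, 9]}; b = {'x': [5, 6, 580], 'y': [6, 9], 'z': [7, 8]}
`print(a)` → prints {'x': [5, 6, 580], 'y': [6, 9]}
`print(b)` → prints {'x': [5, 6, 580], 'y': [6, 9], 'z': [7, 8]}

Answer:
{'x': [5, 6, 580], 'y': [6, 9]}
{'x': [5, 6, 580], 'y': [6, 9], 'z': [7, 8]}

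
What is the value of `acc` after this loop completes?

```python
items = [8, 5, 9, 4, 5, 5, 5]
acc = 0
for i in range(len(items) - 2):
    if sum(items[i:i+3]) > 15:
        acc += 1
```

Count windows with sum > 15
`acc` takes the values: 0 → 1 → 2 → 3

Answer: 3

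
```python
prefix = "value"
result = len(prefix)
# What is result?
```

Trace:
`prefix = "value"` → prefix = 'value'
`result = len(prefix)` → result = 5
So result = 5

Answer: 5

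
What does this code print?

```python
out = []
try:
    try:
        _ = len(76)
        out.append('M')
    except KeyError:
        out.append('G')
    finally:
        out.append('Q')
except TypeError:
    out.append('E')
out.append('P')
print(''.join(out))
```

Execution trace: 'Q' (finally) → 'E' (outer except TypeError) → 'P' (after the try/except). Output: QEP

Answer: QEP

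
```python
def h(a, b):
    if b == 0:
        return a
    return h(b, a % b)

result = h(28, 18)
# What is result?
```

h(28, 18) -> h(18, 10) -> h(10, 8) -> h(8, 2) -> h(2, 0) -> 2

Answer: 2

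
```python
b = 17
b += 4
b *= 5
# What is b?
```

Trace:
`b = 17` → b = 17
`b += 4` → b = 21
`b *= 5` → b = 105
So b = 105

Answer: 105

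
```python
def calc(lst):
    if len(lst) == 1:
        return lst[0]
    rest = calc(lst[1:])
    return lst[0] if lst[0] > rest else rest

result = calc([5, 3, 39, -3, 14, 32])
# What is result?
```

Recursive max over [5, 3, 39, -3, 14, 32] = 39

Answer: 39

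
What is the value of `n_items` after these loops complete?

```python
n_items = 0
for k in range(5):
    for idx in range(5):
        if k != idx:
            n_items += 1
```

5² - 5 (exclude diagonal)
`n_items` takes the values: 0 → 1 → 2 → 3 → 4 → 5 → 6 → 7 → 8 → 9 → 10 → 11 → 12 → 13 → 14 → 15 → 16 → 17 → 18 → 19 → 20

Answer: 20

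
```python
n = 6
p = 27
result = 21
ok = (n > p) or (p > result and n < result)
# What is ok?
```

Trace:
`n = 6` → n = 6
`p = 27` → p = 27
`result = 21` → result = 21
`ok = (n > p) or (p > result and n < result)` → ok = True
So ok = True

Answer: True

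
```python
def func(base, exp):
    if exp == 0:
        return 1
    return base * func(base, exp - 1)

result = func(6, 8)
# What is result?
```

func(6, 8) = 6 * 6 * 6 * 6 * 6 * 6 * 6 * 6 = 1679616

Answer: 1679616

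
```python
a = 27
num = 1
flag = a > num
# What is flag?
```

Trace:
`a = 27` → a = 27
`num = 1` → num = 1
`flag = a > num` → flag = True
So flag = True

Answer: True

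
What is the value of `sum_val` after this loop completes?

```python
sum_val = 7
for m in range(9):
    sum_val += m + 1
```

Start at 7, add 1 to 9 = 52
`sum_val` takes the values: 7 → 8 → 10 → 13 → 17 → 22 → 28 → 35 → 43 → 52

Answer: 52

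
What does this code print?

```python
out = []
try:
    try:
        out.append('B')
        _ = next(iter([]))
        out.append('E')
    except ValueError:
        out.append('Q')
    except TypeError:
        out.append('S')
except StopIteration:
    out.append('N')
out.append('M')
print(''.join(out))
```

Execution trace: 'B' (try body) → 'N' (outer except StopIteration) → 'M' (after the try/except). Output: BNM

Answer: BNM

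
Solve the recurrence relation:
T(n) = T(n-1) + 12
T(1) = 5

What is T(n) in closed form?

Unrolling: T(n) = T(1) + 12·(n-1) = 5 + 12(n-1) = 12n - 7.

Answer: T(n) = 12n - 7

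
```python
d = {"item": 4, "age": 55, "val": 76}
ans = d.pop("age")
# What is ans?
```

Trace:
`d = {"item": 4, "age": 55, "val": 76}` → d = {'item': 4, 'age': 55, 'val': 76}
`ans = d.pop("age")` → d = {'item': 4, 'val': 76}; ans = 55
So ans = 55

Answer: 55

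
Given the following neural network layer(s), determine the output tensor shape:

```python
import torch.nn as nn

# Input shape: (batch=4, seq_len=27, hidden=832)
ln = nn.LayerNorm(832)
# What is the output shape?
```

Input: (4, 27, 832) -> Output: (4, 27, 832)

Answer: (4, 27, 832)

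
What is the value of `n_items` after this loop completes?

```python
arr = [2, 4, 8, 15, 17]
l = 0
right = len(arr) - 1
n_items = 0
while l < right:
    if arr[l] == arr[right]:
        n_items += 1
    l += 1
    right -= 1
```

Count matching pairs from ends
`n_items` takes the values: 0

Answer: 0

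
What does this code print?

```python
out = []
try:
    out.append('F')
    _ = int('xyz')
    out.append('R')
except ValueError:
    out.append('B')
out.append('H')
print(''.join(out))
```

Execution trace: 'F' (try body) → 'B' (except ValueError) → 'H' (after the try/except). Output: FBH

Answer: FBH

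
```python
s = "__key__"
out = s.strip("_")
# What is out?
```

Trace:
`s = "__key__"` → s = '__key__'
`out = s.strip("_")` → out = 'key'
So out = 'key'

Answer: 'key'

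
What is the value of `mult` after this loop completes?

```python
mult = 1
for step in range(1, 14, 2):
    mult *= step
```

Product of 1, 3, 5, ... up to 13
`mult` takes the values: 1 → 3 → 15 → 105 → 945 → 10395 → 135135

Answer: 135135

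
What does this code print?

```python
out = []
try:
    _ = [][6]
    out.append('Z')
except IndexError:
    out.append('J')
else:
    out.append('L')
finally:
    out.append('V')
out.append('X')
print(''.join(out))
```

Execution trace: 'J' (except IndexError) → 'V' (finally) → 'X' (after the try/except). Output: JVX

Answer: JVX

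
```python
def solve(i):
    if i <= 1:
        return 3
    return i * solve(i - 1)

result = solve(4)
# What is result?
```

solve(4) = 4 * 3 * 2 * 3 = 72

Answer: 72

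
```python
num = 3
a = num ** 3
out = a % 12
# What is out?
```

Trace:
`num = 3` → num = 3
`a = num ** 3` → a = 27
`out = a % 12` → out = 3
So out = 3

Answer: 3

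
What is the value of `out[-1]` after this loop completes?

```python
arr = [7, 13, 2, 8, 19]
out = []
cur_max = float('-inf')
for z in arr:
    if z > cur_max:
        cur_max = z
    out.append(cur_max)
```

Running max ends at 19
`out` takes the values: [] → [7] → [7, 13] → [7, 13, 13] → [7, 13, 13, 13] → [7, 13, 13, 13, 19]
So `out[-1]` = 19

Answer: 19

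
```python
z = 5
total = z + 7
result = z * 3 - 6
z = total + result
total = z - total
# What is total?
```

Trace:
`z = 5` → z = 5
`total = z + 7` → total = 12
`result = z * 3 - 6` → result = 9
`z = total + result` → z = 21
`total = z - total` → total = 9
So total = 9

Answer: 9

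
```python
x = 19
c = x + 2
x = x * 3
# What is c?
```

Trace:
`x = 19` → x = 19
`c = x + 2` → c = 21
`x = x * 3` → x = 57
So c = 21

Answer: 21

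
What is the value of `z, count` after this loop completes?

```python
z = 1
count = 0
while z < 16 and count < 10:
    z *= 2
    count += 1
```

Double until >= 16 or 10 iterations
`z, count` takes the values: (1, 0) → (2, 0) → (2, 1) → (4, 1) → (4, 2) → (8, 2) → (8, 3) → (16, 3) → (16, 4)

Answer: 16, 4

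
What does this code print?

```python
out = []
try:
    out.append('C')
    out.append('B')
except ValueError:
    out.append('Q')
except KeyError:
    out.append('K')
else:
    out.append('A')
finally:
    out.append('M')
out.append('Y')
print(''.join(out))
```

Execution trace: 'C' (try body) → 'B' (try body, no exception) → 'A' (else) → 'M' (finally) → 'Y' (after the try/except). Output: CBAMY

Answer: CBAMY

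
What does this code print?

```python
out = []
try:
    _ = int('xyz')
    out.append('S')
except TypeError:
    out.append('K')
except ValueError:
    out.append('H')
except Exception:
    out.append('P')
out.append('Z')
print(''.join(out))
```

Execution trace: 'H' (except ValueError) → 'Z' (after the try/except). Output: HZ

Answer: HZ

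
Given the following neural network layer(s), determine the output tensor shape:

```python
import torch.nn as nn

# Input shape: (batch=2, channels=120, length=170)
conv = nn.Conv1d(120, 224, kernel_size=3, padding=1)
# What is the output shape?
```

Input: (2, 120, 170) -> Output: (2, 224, 170)

Answer: (2, 224, 170)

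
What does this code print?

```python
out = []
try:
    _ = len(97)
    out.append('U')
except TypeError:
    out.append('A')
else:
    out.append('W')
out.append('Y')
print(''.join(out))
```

Execution trace: 'A' (except TypeError) → 'Y' (after the try/except). Output: AY

Answer: AY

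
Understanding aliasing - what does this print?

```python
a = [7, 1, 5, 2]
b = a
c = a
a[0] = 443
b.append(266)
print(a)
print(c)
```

Key concept: multiple aliases.
Step by step:
`a = [7, 1, 5, 2]` → a = [7, 1, 5, 2]
`b = a` → b = [7, 1, 5, 2] (same object as a)
`c = a` → c = [7, 1, 5, 2] (same object as a, b)
`a[0] = 443` → a = [443, 1, 5, 2] (same object as b, c); b = [443, 1, 5, 2] (same object as a, c); c = [443, 1, 5, 2] (same object as a, b)
`b.append(266)` → a = [443, 1, 5, 2, 266] (same object as b, c); b = [443, 1, 5, 2, 266] (same object as a, c); c = [443, 1, 5, 2, 266] (same object as a, b)
`print(a)` → prints [443, 1, 5, 2, 266]
`print(c)` → prints [443, 1, 5, 2, 266]

Answer:
[443, 1, 5, 2, 266]
[443, 1, 5, 2, 266]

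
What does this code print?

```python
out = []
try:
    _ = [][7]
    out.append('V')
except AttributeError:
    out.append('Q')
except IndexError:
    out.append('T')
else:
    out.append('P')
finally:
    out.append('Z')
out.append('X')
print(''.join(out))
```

Execution trace: 'T' (except IndexError) → 'Z' (finally) → 'X' (after the try/except). Output: TZX

Answer: TZX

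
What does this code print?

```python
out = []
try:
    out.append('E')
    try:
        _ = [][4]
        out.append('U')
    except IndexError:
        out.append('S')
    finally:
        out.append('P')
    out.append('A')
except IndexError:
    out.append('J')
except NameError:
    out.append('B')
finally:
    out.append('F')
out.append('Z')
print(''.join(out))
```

Execution trace: 'E' (try body) → 'S' (inner except IndexError) → 'P' (inner finally) → 'A' (try body, no exception) → 'F' (finally) → 'Z' (after the try/except). Output: ESPAFZ

Answer: ESPAFZ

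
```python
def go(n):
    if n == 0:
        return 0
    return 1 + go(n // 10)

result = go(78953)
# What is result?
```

Count of digits of 78953: 5

Answer: 5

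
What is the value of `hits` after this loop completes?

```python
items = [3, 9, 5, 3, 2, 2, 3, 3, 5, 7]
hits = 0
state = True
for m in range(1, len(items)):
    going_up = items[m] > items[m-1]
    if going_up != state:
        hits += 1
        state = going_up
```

Count direction changes in [3, 9, 5, 3, 2, 2, 3, 3, 5, 7]
`hits` takes the values: 0 → 1 → 2 → 3 → 4

Answer: 4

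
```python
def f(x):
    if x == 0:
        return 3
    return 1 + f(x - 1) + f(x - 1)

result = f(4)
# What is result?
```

f(x) = 1 + 2·f(x-1), f(0)=3. Closed form: (3+1)·2^4 - 1 = 63.

Answer: 63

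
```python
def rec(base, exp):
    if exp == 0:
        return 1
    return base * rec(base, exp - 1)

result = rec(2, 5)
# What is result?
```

rec(2, 5) = 2 * 2 * 2 * 2 * 2 = 32

Answer: 32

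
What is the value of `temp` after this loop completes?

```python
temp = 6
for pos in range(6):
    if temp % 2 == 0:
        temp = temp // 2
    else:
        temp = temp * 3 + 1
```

Collatz-style transformation from 6
`temp` takes the values: 6 → 3 → 10 → 5 → 16 → 8 → 4

Answer: 4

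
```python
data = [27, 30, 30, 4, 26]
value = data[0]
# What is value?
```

Trace:
`data = [27, 30, 30, 4, 26]` → data = [27, 30, 30, 4, 26]
`value = data[0]` → value = 27
So value = 27

Answer: 27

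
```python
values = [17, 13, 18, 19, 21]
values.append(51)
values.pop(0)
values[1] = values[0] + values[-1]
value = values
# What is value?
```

Trace:
`values = [17, 13, 18, 19, 21]` → values = [17, 13, 18, 19, 21]
`values.append(51)` → values = [17, 13, 18, 19, 21, 51]
`values.pop(0)` → values = [13, 18, 19, 21, 51]
`values[1] = values[0] + values[-1]` → values = [13, 64, 19, 21, 51]
`value = values` → value = [13, 64, 19, 21, 51]
So value = [13, 64, 19, 21, 51]

Answer: [13, 64, 19, 21, 51]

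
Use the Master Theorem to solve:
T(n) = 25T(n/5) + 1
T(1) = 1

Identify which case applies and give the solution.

a=25, b=5, f(n)=1. log_5(25) = 2. Since c=0 < 2, Case 1 applies: T(n) = Θ(n^log_b(a)) = O(n^2).

Answer: O(n^2) - Case 1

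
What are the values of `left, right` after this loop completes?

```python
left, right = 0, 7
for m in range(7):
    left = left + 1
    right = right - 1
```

left goes 0→7, right goes 7→0
`left, right` takes the values: (0, 7) → (1, 7) → (1, 6) → (2, 6) → (2, 5) → (3, 5) → (3, 4) → (4, 4) → (4, 3) → (5, 3) → (5, 2) → (6, 2) → (6, 1) → (7, 1) → (7, 0)

Answer: 7, 0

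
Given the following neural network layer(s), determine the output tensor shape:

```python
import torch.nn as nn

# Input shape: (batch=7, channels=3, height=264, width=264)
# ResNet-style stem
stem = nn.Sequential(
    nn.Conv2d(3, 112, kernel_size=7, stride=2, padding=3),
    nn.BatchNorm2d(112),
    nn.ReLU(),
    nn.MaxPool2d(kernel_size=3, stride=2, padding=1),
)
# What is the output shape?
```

Input: (7, 3, 264, 264) -> after Conv2d 7x7 stride=2: (7, 112, 132, 132) -> Output: (7, 112, 66, 66)

Answer: (7, 112, 66, 66)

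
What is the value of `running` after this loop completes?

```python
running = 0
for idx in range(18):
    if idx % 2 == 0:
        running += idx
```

Sum of even numbers 0 to 17
`running` takes the values: 0 → 2 → 6 → 12 → 20 → 30 → 42 → 56 → 72

Answer: 72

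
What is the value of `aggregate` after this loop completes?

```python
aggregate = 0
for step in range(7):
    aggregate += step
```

Sum of 0 to 6 = 21
`aggregate` takes the values: 0 → 1 → 3 → 6 → 10 → 15 → 21

Answer: 21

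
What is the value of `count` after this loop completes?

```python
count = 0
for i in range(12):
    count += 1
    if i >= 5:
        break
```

Loop breaks when i reaches 5, count is 6
`count` takes the values: 0 → 1 → 2 → 3 → 4 → 5 → 6

Answer: 6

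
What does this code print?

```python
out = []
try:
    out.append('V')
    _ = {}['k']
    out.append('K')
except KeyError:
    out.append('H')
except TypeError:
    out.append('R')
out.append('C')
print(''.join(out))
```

Execution trace: 'V' (try body) → 'H' (except KeyError) → 'C' (after the try/except). Output: VHC

Answer: VHC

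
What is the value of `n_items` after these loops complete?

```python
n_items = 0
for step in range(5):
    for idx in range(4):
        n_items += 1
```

5 * 4 = 20
`n_items` takes the values: 0 → 1 → 2 → 3 → 4 → 5 → 6 → 7 → 8 → 9 → 10 → 11 → 12 → 13 → 14 → 15 → 16 → 17 → 18 → 19 → 20

Answer: 20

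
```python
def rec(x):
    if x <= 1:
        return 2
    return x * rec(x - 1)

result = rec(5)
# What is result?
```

rec(5) = 5 * 4 * 3 * 2 * 2 = 240

Answer: 240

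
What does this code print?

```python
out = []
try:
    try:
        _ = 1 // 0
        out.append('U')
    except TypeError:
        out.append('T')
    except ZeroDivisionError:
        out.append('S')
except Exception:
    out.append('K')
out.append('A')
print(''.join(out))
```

Execution trace: 'S' (inner except ZeroDivisionError) → 'A' (after the try/except). Output: SA

Answer: SA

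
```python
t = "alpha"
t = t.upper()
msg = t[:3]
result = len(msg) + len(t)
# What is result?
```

Trace:
`t = "alpha"` → t = 'alpha'
`t = t.upper()` → t = 'ALPHA'
`msg = t[:3]` → msg = 'ALP'
`result = len(msg) + len(t)` → result = 8
So result = 8

Answer: 8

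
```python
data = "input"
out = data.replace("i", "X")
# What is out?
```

Trace:
`data = "input"` → data = 'input'
`out = data.replace("i", "X")` → out = 'Xnput'
So out = 'Xnput'

Answer: 'Xnput'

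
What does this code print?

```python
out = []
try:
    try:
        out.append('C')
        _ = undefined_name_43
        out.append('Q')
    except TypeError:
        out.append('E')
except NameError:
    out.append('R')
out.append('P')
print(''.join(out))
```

Execution trace: 'C' (try body) → 'R' (outer except NameError) → 'P' (after the try/except). Output: CRP

Answer: CRP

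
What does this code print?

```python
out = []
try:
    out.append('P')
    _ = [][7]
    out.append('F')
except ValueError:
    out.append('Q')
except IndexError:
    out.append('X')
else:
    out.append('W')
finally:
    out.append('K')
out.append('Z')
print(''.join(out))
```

Execution trace: 'P' (try body) → 'X' (except IndexError) → 'K' (finally) → 'Z' (after the try/except). Output: PXKZ

Answer: PXKZ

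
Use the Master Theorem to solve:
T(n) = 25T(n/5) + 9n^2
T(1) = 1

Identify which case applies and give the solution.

a=25, b=5, f(n)=9n^2. log_5(25) = 2. Since c=2 = 2, Case 2 applies: T(n) = Θ(n^log_b(a) · log n) = O(n^2 log n).

Answer: O(n^2 log n) - Case 2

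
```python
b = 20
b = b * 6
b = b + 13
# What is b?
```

Trace:
`b = 20` → b = 20
`b = b * 6` → b = 120
`b = b + 13` → b = 133
So b = 133

Answer: 133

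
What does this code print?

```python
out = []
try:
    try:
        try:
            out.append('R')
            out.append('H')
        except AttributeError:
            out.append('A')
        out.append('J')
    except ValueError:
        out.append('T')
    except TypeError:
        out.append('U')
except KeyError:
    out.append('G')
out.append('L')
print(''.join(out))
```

Execution trace: 'R' (inner try body) → 'H' (inner try body, no exception) → 'J' (try body, no exception) → 'L' (after the try/except). Output: RHJL

Answer: RHJL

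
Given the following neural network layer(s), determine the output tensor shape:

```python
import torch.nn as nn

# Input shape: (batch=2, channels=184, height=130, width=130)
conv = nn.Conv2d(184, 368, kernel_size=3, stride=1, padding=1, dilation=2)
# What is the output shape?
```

Input: (2, 184, 130, 130) -> Output: (2, 368, 128, 128)

Answer: (2, 368, 128, 128)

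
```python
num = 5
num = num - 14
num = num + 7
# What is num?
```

Trace:
`num = 5` → num = 5
`num = num - 14` → num = -9
`num = num + 7` → num = -2
So num = -2

Answer: -2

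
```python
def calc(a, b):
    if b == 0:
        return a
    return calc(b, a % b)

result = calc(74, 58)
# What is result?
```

calc(74, 58) -> calc(58, 16) -> calc(16, 10) -> calc(10, 6) -> calc(6, 4) -> calc(4, 2) -> calc(2, 0) -> 2

Answer: 2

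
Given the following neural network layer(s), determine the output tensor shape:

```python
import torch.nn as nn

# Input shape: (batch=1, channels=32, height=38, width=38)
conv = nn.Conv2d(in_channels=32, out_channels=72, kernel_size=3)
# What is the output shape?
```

Input: (1, 32, 38, 38) -> Output: (1, 72, 36, 36)

Answer: (1, 72, 36, 36)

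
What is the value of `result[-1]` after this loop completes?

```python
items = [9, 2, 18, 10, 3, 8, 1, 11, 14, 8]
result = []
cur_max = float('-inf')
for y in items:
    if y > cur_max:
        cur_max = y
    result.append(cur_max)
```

Running max ends at 18
`result` takes the values: [] → [9] → [9, 9] → [9, 9, 18] → [9, 9, 18, 18] → [9, 9, 18, 18, 18] → [9, 9, 18, 18, 18, 18] → [9, 9, 18, 18, 18, 18, 18] → [9, 9, 18, 18, 18, 18, 18, 18] → [9, 9, 18, 18, 18, 18, 18, 18, 18] → [9, 9, 18, 18, 18, 18, 18, 18, 18, 18]
So `result[-1]` = 18

Answer: 18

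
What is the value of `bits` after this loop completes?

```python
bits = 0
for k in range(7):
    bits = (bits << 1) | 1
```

Build 7 consecutive 1-bits: 0b1111111
`bits` takes the values: 0 → 1 → 3 → 7 → 15 → 31 → 63 → 127

Answer: 127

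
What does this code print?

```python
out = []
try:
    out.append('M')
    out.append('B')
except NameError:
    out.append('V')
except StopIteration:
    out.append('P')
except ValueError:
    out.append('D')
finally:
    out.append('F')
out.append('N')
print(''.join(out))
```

Execution trace: 'M' (try body) → 'B' (try body, no exception) → 'F' (finally) → 'N' (after the try/except). Output: MBFN

Answer: MBFN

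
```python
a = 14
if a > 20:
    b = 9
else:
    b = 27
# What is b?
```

Trace:
`a = 14` → a = 14
`if a > 20: ...` → a > 20 is False, take else branch → b = 27
So b = 27

Answer: 27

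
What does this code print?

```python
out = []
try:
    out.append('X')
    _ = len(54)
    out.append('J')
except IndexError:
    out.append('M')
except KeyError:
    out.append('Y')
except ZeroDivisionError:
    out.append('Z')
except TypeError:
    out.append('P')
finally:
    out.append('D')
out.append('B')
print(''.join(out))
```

Execution trace: 'X' (try body) → 'P' (except TypeError) → 'D' (finally) → 'B' (after the try/except). Output: XPDB

Answer: XPDB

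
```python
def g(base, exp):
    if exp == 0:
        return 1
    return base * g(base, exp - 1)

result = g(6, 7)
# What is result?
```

g(6, 7) = 6 * 6 * 6 * 6 * 6 * 6 * 6 = 279936

Answer: 279936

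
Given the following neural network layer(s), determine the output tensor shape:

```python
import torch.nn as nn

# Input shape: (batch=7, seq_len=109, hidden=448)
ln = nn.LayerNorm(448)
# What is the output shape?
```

Input: (7, 109, 448) -> Output: (7, 109, 448)

Answer: (7, 109, 448)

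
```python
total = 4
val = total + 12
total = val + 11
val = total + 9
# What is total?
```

Trace:
`total = 4` → total = 4
`val = total + 12` → val = 16
`total = val + 11` → total = 27
`val = total + 9` → val = 36
So total = 27

Answer: 27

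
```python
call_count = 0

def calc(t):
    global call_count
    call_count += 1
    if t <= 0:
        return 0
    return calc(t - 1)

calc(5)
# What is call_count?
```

Linear recursion stepping by 1: 6 calls from t=5 down to ≤0.

Answer: 6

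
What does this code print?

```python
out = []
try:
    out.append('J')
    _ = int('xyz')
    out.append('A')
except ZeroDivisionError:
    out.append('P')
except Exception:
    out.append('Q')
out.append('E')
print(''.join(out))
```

Execution trace: 'J' (try body) → 'Q' (except Exception) → 'E' (after the try/except). Output: JQE

Answer: JQE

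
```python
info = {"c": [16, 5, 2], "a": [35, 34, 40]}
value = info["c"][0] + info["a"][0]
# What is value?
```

Trace:
`info = {"c": [16, 5, 2], "a": [35, 34, 40]}` → info = {'c': [16, 5, 2], 'a': [35, 34, 40]}
`value = info["c"][0] + info["a"][0]` → value = 51
So value = 51

Answer: 51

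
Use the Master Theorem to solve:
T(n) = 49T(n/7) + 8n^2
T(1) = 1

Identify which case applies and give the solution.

a=49, b=7, f(n)=8n^2. log_7(49) = 2. Since c=2 = 2, Case 2 applies: T(n) = Θ(n^log_b(a) · log n) = O(n^2 log n).

Answer: O(n^2 log n) - Case 2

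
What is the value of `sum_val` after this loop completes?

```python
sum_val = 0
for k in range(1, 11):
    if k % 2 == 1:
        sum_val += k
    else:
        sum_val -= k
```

Add odd, subtract even
`sum_val` takes the values: 0 → 1 → -1 → 2 → -2 → 3 → -3 → 4 → -4 → 5 → -5

Answer: -5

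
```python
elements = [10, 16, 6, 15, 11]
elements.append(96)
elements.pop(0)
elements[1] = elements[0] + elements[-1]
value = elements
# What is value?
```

Trace:
`elements = [10, 16, 6, 15, 11]` → elements = [10, 16, 6, 15, 11]
`elements.append(96)` → elements = [10, 16, 6, 15, 11, 96]
`elements.pop(0)` → elements = [16, 6, 15, 11, 96]
`elements[1] = elements[0] + elements[-1]` → elements = [16, 112, 15, 11, 96]
`value = elements` → value = [16, 112, 15, 11, 96]
So value = [16, 112, 15, 11, 96]

Answer: [16, 112, 15, 11, 96]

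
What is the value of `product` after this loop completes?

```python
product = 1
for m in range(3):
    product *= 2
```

2^3 = 8
`product` takes the values: 1 → 2 → 4 → 8

Answer: 8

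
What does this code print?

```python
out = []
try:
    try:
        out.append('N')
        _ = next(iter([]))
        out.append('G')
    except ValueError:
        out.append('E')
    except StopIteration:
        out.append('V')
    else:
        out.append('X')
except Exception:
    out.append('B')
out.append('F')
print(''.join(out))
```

Execution trace: 'N' (inner try body) → 'V' (inner except StopIteration) → 'F' (after the try/except). Output: NVF

Answer: NVF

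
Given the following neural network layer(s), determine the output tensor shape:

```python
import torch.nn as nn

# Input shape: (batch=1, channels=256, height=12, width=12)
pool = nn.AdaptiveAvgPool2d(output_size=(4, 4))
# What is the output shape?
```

Input: (1, 256, 12, 12) -> Output: (1, 256, 4, 4)

Answer: (1, 256, 4, 4)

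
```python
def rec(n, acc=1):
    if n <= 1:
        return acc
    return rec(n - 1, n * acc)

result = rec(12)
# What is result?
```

Accumulator trace (n, acc): (12, 1) -> (11, 12) -> (10, 132) -> (9, 1320) -> (8, 11880) -> (7, 95040) -> (6, 665280) -> (5, 3991680) -> (4, 19958400) -> (3, 79833600) -> (2, 239500800) -> (1, 479001600) -> return 479001600

Answer: 479001600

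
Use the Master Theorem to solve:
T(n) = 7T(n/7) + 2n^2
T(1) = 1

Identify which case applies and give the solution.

a=7, b=7, f(n)=2n^2. log_7(7) = 1. Since c=2 > 1 and the regularity condition holds (7(n/7)^2 = (7/7^2)n^2 with 7/7^2 < 1), Case 3 applies: T(n) = Θ(f(n)) = O(n^2).

Answer: O(n^2) - Case 3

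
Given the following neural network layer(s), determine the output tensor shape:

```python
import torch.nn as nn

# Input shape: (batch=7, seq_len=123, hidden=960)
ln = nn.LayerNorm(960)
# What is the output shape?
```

Input: (7, 123, 960) -> Output: (7, 123, 960)

Answer: (7, 123, 960)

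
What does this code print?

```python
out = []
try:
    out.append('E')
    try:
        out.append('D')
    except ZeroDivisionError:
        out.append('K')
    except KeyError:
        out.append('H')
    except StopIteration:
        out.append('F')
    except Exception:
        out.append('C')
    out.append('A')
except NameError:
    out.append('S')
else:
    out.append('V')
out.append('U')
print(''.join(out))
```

Execution trace: 'E' (try body) → 'D' (inner try body, no exception) → 'A' (try body, no exception) → 'V' (else) → 'U' (after the try/except). Output: EDAVU

Answer: EDAVU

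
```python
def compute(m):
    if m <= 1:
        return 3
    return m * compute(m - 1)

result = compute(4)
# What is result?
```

compute(4) = 4 * 3 * 2 * 3 = 72

Answer: 72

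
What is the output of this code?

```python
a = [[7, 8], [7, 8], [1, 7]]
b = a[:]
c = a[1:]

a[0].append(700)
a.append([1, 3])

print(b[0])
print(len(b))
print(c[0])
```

Key concept: slice with nested mutation.
Step by step:
`a = [[7, 8], [7, 8], [1, 7]]` → a = [[7, 8], [7, 8], [1, 7]]
`b = a[:]` → b = [[7, 8], [7, 8], [1, 7]]
`c = a[1:]` → c = [[7, 8], [1, 7]]
`a[0].append(700)` → a = [[7, 8, 700], [7, 8], [1, 7]]; b = [[7, 8, 700], [7, 8], [1, 7]]
`a.append([1, 3])` → a = [[7, 8, 700], [7, 8], [1, 7], [1, 3]]
`print(b[0])` → prints [7, 8, 700]
`print(len(b))` → prints 3
`print(c[0])` → prints [7, 8]

Answer:
[7, 8, 700]
3
[7, 8]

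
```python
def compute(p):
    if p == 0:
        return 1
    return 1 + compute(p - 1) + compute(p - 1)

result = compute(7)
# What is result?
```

compute(p) = 1 + 2·compute(p-1), compute(0)=1. Closed form: (1+1)·2^7 - 1 = 255.

Answer: 255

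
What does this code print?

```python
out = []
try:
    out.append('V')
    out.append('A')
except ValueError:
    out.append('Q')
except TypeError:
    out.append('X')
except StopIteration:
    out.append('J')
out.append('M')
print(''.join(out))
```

Execution trace: 'V' (try body) → 'A' (try body, no exception) → 'M' (after the try/except). Output: VAM

Answer: VAM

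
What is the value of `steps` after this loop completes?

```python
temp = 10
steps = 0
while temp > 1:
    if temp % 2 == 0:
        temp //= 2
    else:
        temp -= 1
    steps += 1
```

Steps to reduce 10 to 1
`steps` takes the values: 0 → 1 → 2 → 3 → 4

Answer: 4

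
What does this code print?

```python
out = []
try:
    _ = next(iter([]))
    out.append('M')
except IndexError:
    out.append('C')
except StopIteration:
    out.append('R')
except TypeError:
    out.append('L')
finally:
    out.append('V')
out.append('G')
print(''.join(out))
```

Execution trace: 'R' (except StopIteration) → 'V' (finally) → 'G' (after the try/except). Output: RVG

Answer: RVG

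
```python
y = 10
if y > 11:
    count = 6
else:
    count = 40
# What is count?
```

Trace:
`y = 10` → y = 10
`if y > 11: ...` → y > 11 is False, take else branch → count = 40
So count = 40

Answer: 40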